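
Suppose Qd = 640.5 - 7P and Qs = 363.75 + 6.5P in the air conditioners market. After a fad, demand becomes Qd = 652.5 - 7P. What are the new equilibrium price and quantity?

P' = 385/18, Q' = 4525/9

Original equilibrium: P* = 20.5, Q* = 497.
New equilibrium: 652.5 - 7P = 363.75 + 6.5P, so 288.75 = 13.5P and P' = 385/18; Q' = 652.5 − 7(385/18) = 4525/9.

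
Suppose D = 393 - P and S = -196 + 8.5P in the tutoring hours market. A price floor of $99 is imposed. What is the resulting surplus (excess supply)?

Equilibrium price would be P* = 62, so the floor at 99 binds.
At P = 99: D = 294, S = 645.5.
Surplus = 645.5 − 294 = 351.5.

Surplus = 351.5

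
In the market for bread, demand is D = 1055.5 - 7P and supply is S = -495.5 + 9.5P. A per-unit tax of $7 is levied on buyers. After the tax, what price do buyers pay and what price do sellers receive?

Buyers pay 3235/33, sellers receive 3004/33

Pre-tax equilibrium: P* = 94, Q* = 397.5.
Tax on buyers shifts demand to D = 1055.5 − 7(P + 7) = 1006.5 - 7P.
1006.5 - 7P = -495.5 + 9.5P gives seller price Ps = 3004/33; buyers pay Pb = 3004/33 + 7 = 3235/33.
New quantity: Q = 1055.5 − 7(3235/33) = 24373/66.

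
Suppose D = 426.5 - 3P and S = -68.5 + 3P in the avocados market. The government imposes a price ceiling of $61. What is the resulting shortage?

Equilibrium price would be P* = 82.5, so the ceiling at 61 binds.
At P = 61: D = 426.5 − 3(61) = 243.5, S = -68.5 + 3(61) = 114.5.
Shortage = 243.5 − 114.5 = 129.

Shortage = 129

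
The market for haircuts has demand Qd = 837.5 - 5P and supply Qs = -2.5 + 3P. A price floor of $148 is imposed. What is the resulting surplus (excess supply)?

Equilibrium price would be P* = 105, so the floor at 148 binds.
At P = 148: Qd = 97.5, Qs = 441.5.
Surplus = 441.5 − 97.5 = 344.

Surplus = 344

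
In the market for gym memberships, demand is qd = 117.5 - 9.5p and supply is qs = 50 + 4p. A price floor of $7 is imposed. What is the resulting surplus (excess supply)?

Equilibrium price would be p* = 5, so the floor at 7 binds.
At p = 7: qd = 51, qs = 78.
Surplus = 78 − 51 = 27.

Surplus = 27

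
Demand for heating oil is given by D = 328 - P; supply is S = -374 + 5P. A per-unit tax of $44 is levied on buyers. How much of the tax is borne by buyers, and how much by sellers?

Pre-tax equilibrium: P* = 117, Q* = 211.
Tax on buyers shifts demand to D = 328 − 1(P + 44) = 284 - P.
284 - P = -374 + 5P gives seller price Ps = 329/3; buyers pay Pb = 329/3 + 44 = 461/3.
New quantity: Q = 328 − 1(461/3) = 523/3.
Buyer burden = 461/3 − 117 = 110/3; seller burden = 117 − 329/3 = 22/3.

Buyers bear 110/3, sellers bear 22/3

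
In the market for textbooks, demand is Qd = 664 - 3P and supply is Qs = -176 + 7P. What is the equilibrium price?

Set Qd = Qs: 664 - 3P = -176 + 7P.
840 = 10P, so P* = 84.
Q* = 664 − 3(84) = 412.

P* = 84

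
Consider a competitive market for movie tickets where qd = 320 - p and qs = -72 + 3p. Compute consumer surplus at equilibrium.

Consumer surplus = 24642

Equilibrium: 320 - p = -72 + 3p gives p* = 98, q* = 222.
Demand choke price (qd = 0): p = 320.
CS = ½(320 − 98)(222) = 24642.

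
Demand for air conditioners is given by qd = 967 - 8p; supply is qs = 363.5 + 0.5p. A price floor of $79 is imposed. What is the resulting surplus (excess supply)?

Surplus = 68

Equilibrium price would be p* = 71, so the floor at 79 binds.
At p = 79: qd = 335, qs = 403.
Surplus = 403 − 335 = 68.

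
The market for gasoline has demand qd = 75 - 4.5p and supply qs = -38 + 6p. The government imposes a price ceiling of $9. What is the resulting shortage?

Equilibrium price would be p* = 226/21, so the ceiling at 9 binds.
At p = 9: qd = 75 − 4.5(9) = 34.5, qs = -38 + 6(9) = 16.
Shortage = 34.5 − 16 = 18.5.

Shortage = 18.5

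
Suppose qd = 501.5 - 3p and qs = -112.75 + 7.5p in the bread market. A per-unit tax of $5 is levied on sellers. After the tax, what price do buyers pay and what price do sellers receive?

Pre-tax equilibrium: p* = 58.5, q* = 326.
Tax on sellers shifts supply to qs = -112.75 + 7.5(p − 5) = -150.25 + 7.5p.
501.5 - 3p = -150.25 + 7.5p gives buyer price pb = 869/14; sellers receive ps = 869/14 − 5 = 799/14.
New quantity: q = 501.5 − 3(869/14) = 2207/7.

Buyers pay 869/14, sellers receive 799/14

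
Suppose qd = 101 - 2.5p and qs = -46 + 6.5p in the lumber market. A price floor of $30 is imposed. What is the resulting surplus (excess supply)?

Equilibrium price would be p* = 49/3, so the floor at 30 binds.
At p = 30: qd = 26, qs = 149.
Surplus = 149 − 26 = 123.

Surplus = 123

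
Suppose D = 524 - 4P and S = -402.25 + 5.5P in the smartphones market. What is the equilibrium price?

P* = 97.5

Set D = S: 524 - 4P = -402.25 + 5.5P.
926.25 = 9.5P, so P* = 97.5.
Q* = 524 − 4(97.5) = 134.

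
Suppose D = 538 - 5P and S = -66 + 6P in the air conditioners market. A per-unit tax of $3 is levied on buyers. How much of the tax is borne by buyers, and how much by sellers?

Buyers bear 18/11, sellers bear 15/11

Pre-tax equilibrium: P* = 604/11, Q* = 2898/11.
Tax on buyers shifts demand to D = 538 − 5(P + 3) = 523 - 5P.
523 - 5P = -66 + 6P gives seller price Ps = 589/11; buyers pay Pb = 589/11 + 3 = 622/11.
New quantity: Q = 538 − 5(622/11) = 2808/11.
Buyer burden = 622/11 − 604/11 = 18/11; seller burden = 604/11 − 589/11 = 15/11.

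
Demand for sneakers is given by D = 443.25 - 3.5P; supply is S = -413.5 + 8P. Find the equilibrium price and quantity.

P* = 74.5, Q* = 182.5

Set D = S: 443.25 - 3.5P = -413.5 + 8P.
856.75 = 11.5P, so P* = 74.5.
Q* = 443.25 − 3.5(74.5) = 182.5.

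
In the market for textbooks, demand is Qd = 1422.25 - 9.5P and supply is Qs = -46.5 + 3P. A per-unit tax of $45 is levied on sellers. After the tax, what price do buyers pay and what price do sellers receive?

Buyers pay $128.3, sellers receive $83.3

Pre-tax equilibrium: P* = 117.5, Q* = 306.
Tax on sellers shifts supply to Qs = -46.5 + 3(P − 45) = -181.5 + 3P.
1422.25 - 9.5P = -181.5 + 3P gives buyer price Pb = 128.3; sellers receive Ps = 128.3 − 45 = 83.3.
New quantity: Q = 1422.25 − 9.5(128.3) = 203.4.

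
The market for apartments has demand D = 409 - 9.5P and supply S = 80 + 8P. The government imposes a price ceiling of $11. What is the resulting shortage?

Equilibrium price would be P* = 18.8, so the ceiling at 11 binds.
At P = 11: D = 409 − 9.5(11) = 304.5, S = 80 + 8(11) = 168.
Shortage = 304.5 − 168 = 136.5.

Shortage = 136.5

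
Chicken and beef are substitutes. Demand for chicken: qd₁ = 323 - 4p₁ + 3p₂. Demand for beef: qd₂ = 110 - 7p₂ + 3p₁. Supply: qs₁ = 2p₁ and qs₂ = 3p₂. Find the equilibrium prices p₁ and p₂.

Market 1: 323 - 4p₁ + 3p₂ = 2p₁ → 6p₁ - 3p₂ = 323.
Market 2: 10p₂ - 3p₁ = 110.
Eliminating p₂: 10×(1) + 3×(2) gives 51p₁ = 3560, so p₁ = 3560/51.
Back-substitute into (2): p₂ = (110 + 3×3560/51) / 10 = 543/17.

p₁ = 3560/51, p₂ = 543/17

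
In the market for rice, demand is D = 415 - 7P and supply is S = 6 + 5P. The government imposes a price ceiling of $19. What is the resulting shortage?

Equilibrium price would be P* = 409/12, so the ceiling at 19 binds.
At P = 19: D = 415 − 7(19) = 282, S = 6 + 5(19) = 101.
Shortage = 282 − 101 = 181.

Shortage = 181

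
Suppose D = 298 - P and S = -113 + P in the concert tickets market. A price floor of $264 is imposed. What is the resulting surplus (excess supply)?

Surplus = 117

Equilibrium price would be P* = 205.5, so the floor at 264 binds.
At P = 264: D = 34, S = 151.
Surplus = 151 − 34 = 117.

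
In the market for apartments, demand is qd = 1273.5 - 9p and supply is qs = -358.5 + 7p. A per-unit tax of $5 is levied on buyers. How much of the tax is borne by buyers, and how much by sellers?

Pre-tax equilibrium: p* = 102, q* = 355.5.
Tax on buyers shifts demand to qd = 1273.5 − 9(p + 5) = 1228.5 - 9p.
1228.5 - 9p = -358.5 + 7p gives seller price ps = 99.1875; buyers pay pb = 99.1875 + 5 = 104.1875.
New quantity: q = 1273.5 − 9(104.1875) = 335.8125.
Buyer burden = 104.1875 − 102 = 2.1875; seller burden = 102 − 99.1875 = 2.8125.

Buyers bear $2.1875, sellers bear $2.8125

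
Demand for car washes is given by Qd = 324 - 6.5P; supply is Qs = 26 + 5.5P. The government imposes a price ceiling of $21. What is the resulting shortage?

Equilibrium price would be P* = 149/6, so the ceiling at 21 binds.
At P = 21: Qd = 324 − 6.5(21) = 187.5, Qs = 26 + 5.5(21) = 141.5.
Shortage = 187.5 − 141.5 = 46.

Shortage = 46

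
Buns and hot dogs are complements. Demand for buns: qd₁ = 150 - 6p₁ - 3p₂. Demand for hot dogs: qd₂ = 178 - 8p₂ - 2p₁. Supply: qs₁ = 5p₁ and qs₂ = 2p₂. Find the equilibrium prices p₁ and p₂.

Market 1: 150 - 6p₁ - 3p₂ = 5p₁ → 11p₁ + 3p₂ = 150.
Market 2: 10p₂ + 2p₁ = 178.
Eliminating p₂: 10×(1) − 3×(2) gives 104p₁ = 966, so p₁ = 483/52.
Back-substitute into (2): p₂ = (178 − 2×483/52) / 10 = 829/52.

p₁ = 483/52, p₂ = 829/52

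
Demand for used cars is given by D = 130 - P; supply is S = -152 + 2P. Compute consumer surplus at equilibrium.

Consumer surplus = 648

Equilibrium: 130 - P = -152 + 2P gives P* = 94, Q* = 36.
Demand choke price (D = 0): P = 130.
CS = ½(130 − 94)(36) = 648.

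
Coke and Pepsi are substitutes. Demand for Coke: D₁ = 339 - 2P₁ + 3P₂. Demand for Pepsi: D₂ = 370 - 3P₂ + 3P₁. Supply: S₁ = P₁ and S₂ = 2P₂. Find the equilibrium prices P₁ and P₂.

P₁ = 467.5, P₂ = 354.5

Market 1: 339 - 2P₁ + 3P₂ = P₁ → 3P₁ - 3P₂ = 339.
Market 2: 5P₂ - 3P₁ = 370.
Eliminating P₂: 5×(1) + 3×(2) gives 6P₁ = 2805, so P₁ = 467.5.
Back-substitute into (2): P₂ = (370 + 3×467.5) / 5 = 354.5.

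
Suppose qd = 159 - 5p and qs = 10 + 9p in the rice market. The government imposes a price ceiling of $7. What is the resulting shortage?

Equilibrium price would be p* = 149/14, so the ceiling at 7 binds.
At p = 7: qd = 159 − 5(7) = 124, qs = 10 + 9(7) = 73.
Shortage = 124 − 73 = 51.

Shortage = 51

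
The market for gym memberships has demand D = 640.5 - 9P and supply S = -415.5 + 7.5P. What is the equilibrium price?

Set D = S: 640.5 - 9P = -415.5 + 7.5P.
1056 = 16.5P, so P* = 64.
Q* = 640.5 − 9(64) = 64.5.

P* = 64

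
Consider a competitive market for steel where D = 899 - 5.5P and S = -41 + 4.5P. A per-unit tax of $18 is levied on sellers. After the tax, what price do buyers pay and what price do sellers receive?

Pre-tax equilibrium: P* = 94, Q* = 382.
Tax on sellers shifts supply to S = -41 + 4.5(P − 18) = -122 + 4.5P.
899 - 5.5P = -122 + 4.5P gives buyer price Pb = 102.1; sellers receive Ps = 102.1 − 18 = 84.1.
New quantity: Q = 899 − 5.5(102.1) = 337.45.

Buyers pay $102.1, sellers receive $84.1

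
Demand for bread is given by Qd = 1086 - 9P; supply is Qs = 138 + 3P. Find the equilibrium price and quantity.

P* = 79, Q* = 375

Set Qd = Qs: 1086 - 9P = 138 + 3P.
948 = 12P, so P* = 79.
Q* = 1086 − 9(79) = 375.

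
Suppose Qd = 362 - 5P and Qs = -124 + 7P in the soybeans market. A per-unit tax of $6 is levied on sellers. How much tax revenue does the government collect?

Pre-tax equilibrium: P* = 40.5, Q* = 159.5.
Tax on sellers shifts supply to Qs = -124 + 7(P − 6) = -166 + 7P.
362 - 5P = -166 + 7P gives buyer price Pb = 44; sellers receive Ps = 44 − 6 = 38.
New quantity: Q = 362 − 5(44) = 142.
Revenue = 6 × 142 = 852.

Tax revenue = 852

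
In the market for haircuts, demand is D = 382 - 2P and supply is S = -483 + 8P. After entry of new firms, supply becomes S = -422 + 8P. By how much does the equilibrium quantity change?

ΔQ = 12.2

Original equilibrium: P* = 86.5, Q* = 209.
New equilibrium: 382 - 2P = -422 + 8P, so 804 = 10P and P' = 80.4; Q' = 382 − 2(80.4) = 221.2.
Change in quantity: 221.2 − 209 = 12.2.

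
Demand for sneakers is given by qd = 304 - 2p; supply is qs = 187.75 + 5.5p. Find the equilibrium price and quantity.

Set qd = qs: 304 - 2p = 187.75 + 5.5p.
116.25 = 7.5p, so p* = 15.5.
q* = 304 − 2(15.5) = 273.

p* = 15.5, q* = 273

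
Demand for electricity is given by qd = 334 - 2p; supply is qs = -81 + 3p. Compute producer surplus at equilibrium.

Producer surplus = 4704

Equilibrium: 334 - 2p = -81 + 3p gives p* = 83, q* = 168.
Supply starts at p = 27 (where qs = 0).
PS = ½(83 − 27)(168) = 4704.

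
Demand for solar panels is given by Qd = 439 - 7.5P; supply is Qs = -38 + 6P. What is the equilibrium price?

P* = 106/3

Set Qd = Qs: 439 - 7.5P = -38 + 6P.
477 = 13.5P, so P* = 106/3.
Q* = 439 − 7.5(106/3) = 174.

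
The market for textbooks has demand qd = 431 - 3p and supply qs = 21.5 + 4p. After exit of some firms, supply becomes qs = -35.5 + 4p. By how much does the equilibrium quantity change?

Original equilibrium: p* = 58.5, q* = 255.5.
New equilibrium: 431 - 3p = -35.5 + 4p, so 466.5 = 7p and p' = 933/14; q' = 431 − 3(933/14) = 3235/14.
Change in quantity: 3235/14 − 255.5 = -171/7.

Δq = -171/7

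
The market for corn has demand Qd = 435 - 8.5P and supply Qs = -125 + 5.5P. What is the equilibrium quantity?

Q* = 95

Set Qd = Qs: 435 - 8.5P = -125 + 5.5P.
560 = 14P, so P* = 40.
Q* = 435 − 8.5(40) = 95.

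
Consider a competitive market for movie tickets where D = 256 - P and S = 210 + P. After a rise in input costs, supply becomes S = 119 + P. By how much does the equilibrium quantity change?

Original equilibrium: P* = 23, Q* = 233.
New equilibrium: 256 - P = 119 + P, so 137 = 2P and P' = 68.5; Q' = 256 − 1(68.5) = 187.5.
Change in quantity: 187.5 − 233 = -45.5.

ΔQ = -45.5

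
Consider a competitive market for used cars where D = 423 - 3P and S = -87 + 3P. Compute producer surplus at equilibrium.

Producer surplus = 4704

Equilibrium: 423 - 3P = -87 + 3P gives P* = 85, Q* = 168.
Supply starts at P = 29 (where S = 0).
PS = ½(85 − 29)(168) = 4704.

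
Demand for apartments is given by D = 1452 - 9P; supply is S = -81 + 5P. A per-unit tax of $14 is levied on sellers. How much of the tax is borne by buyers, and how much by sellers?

Buyers bear $5, sellers bear $9

Pre-tax equilibrium: P* = 109.5, Q* = 466.5.
Tax on sellers shifts supply to S = -81 + 5(P − 14) = -151 + 5P.
1452 - 9P = -151 + 5P gives buyer price Pb = 114.5; sellers receive Ps = 114.5 − 14 = 100.5.
New quantity: Q = 1452 − 9(114.5) = 421.5.
Buyer burden = 114.5 − 109.5 = 5; seller burden = 109.5 − 100.5 = 9.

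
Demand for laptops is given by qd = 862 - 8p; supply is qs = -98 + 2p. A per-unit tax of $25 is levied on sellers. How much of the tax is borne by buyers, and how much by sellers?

Pre-tax equilibrium: p* = 96, q* = 94.
Tax on sellers shifts supply to qs = -98 + 2(p − 25) = -148 + 2p.
862 - 8p = -148 + 2p gives buyer price pb = 101; sellers receive ps = 101 − 25 = 76.
New quantity: q = 862 − 8(101) = 54.
Buyer burden = 101 − 96 = 5; seller burden = 96 − 76 = 20.

Buyers bear $5, sellers bear $20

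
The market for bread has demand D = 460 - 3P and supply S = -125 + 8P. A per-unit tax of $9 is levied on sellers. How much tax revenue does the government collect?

Tax revenue = 27801/11

Pre-tax equilibrium: P* = 585/11, Q* = 3305/11.
Tax on sellers shifts supply to S = -125 + 8(P − 9) = -197 + 8P.
460 - 3P = -197 + 8P gives buyer price Pb = 657/11; sellers receive Ps = 657/11 − 9 = 558/11.
New quantity: Q = 460 − 3(657/11) = 3089/11.
Revenue = 9 × 3089/11 = 27801/11.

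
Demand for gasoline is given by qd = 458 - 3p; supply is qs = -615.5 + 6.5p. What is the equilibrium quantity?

Set qd = qs: 458 - 3p = -615.5 + 6.5p.
1073.5 = 9.5p, so p* = 113.
q* = 458 − 3(113) = 119.

q* = 119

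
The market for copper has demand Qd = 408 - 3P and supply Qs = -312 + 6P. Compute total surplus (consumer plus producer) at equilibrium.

Total surplus = 7056

Equilibrium: 408 - 3P = -312 + 6P gives P* = 80, Q* = 168.
Demand choke price: P = 136; supply starts at P = 52.
CS = ½(136 − 80)(168) = 4704; PS = ½(80 − 52)(168) = 2352.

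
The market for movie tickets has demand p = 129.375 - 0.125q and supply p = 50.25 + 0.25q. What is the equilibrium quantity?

Set the two price expressions equal: 129.375 - 0.125q = 50.25 + 0.25q.
79.125 = 0.375q, so q* = 211.
p* = 129.375 − (0.125)(211) = 103.

q* = 211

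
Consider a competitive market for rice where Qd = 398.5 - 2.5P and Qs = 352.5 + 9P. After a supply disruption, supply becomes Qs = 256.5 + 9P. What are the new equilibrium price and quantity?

Original equilibrium: P* = 4, Q* = 388.5.
New equilibrium: 398.5 - 2.5P = 256.5 + 9P, so 142 = 11.5P and P' = 284/23; Q' = 398.5 − 2.5(284/23) = 16911/46.

P' = 284/23, Q' = 16911/46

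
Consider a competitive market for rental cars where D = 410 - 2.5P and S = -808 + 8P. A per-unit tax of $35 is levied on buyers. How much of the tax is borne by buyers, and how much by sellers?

Pre-tax equilibrium: P* = 116, Q* = 120.
Tax on buyers shifts demand to D = 410 − 2.5(P + 35) = 322.5 - 2.5P.
322.5 - 2.5P = -808 + 8P gives seller price Ps = 323/3; buyers pay Pb = 323/3 + 35 = 428/3.
New quantity: Q = 410 − 2.5(428/3) = 160/3.
Buyer burden = 428/3 − 116 = 80/3; seller burden = 116 − 323/3 = 25/3.

Buyers bear 80/3, sellers bear 25/3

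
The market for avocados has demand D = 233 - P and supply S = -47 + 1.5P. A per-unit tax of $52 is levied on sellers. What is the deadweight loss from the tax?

Deadweight loss = 811.2

Pre-tax equilibrium: P* = 112, Q* = 121.
Tax on sellers shifts supply to S = -47 + 1.5(P − 52) = -125 + 1.5P.
233 - P = -125 + 1.5P gives buyer price Pb = 143.2; sellers receive Ps = 143.2 − 52 = 91.2.
New quantity: Q = 233 − 1(143.2) = 89.8.
DWL = ½ × 52 × (121 − 89.8) = 811.2.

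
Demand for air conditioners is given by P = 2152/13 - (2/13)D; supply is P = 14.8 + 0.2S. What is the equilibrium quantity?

Q* = 426

Set the two price expressions equal: 2152/13 - (2/13)Q = 14.8 + 0.2Q.
9798/65 = (23/65)Q, so Q* = 426.
P* = 2152/13 − (2/13)(426) = 100.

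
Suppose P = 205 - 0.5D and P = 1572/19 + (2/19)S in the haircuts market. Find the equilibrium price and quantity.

P* = 104, Q* = 202

Set the two price expressions equal: 205 - 0.5Q = 1572/19 + (2/19)Q.
2323/19 = (23/38)Q, so Q* = 202.
P* = 205 − (0.5)(202) = 104.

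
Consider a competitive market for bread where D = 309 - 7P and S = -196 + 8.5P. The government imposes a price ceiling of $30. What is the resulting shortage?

Shortage = 40

Equilibrium price would be P* = 1010/31, so the ceiling at 30 binds.
At P = 30: D = 309 − 7(30) = 99, S = -196 + 8.5(30) = 59.
Shortage = 99 − 59 = 40.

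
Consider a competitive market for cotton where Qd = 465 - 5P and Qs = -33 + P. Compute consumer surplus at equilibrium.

Consumer surplus = 250

Equilibrium: 465 - 5P = -33 + P gives P* = 83, Q* = 50.
Demand choke price (Qd = 0): P = 93.
CS = ½(93 − 83)(50) = 250.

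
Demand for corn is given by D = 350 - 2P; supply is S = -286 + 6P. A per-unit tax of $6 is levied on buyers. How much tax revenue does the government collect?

Pre-tax equilibrium: P* = 79.5, Q* = 191.
Tax on buyers shifts demand to D = 350 − 2(P + 6) = 338 - 2P.
338 - 2P = -286 + 6P gives seller price Ps = 78; buyers pay Pb = 78 + 6 = 84.
New quantity: Q = 350 − 2(84) = 182.
Revenue = 6 × 182 = 1092.

Tax revenue = 1092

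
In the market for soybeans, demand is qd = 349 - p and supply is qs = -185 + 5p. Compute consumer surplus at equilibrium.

Consumer surplus = 33800

Equilibrium: 349 - p = -185 + 5p gives p* = 89, q* = 260.
Demand choke price (qd = 0): p = 349.
CS = ½(349 − 89)(260) = 33800.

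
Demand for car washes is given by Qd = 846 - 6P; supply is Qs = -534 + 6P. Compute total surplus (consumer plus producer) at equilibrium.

Equilibrium: 846 - 6P = -534 + 6P gives P* = 115, Q* = 156.
Demand choke price: P = 141; supply starts at P = 89.
CS = ½(141 − 115)(156) = 2028; PS = ½(115 − 89)(156) = 2028.

Total surplus = 4056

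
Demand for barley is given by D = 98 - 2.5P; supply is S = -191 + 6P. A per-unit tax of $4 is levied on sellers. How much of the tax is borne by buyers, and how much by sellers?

Buyers bear 48/17, sellers bear 20/17

Pre-tax equilibrium: P* = 34, Q* = 13.
Tax on sellers shifts supply to S = -191 + 6(P − 4) = -215 + 6P.
98 - 2.5P = -215 + 6P gives buyer price Pb = 626/17; sellers receive Ps = 626/17 − 4 = 558/17.
New quantity: Q = 98 − 2.5(626/17) = 101/17.
Buyer burden = 626/17 − 34 = 48/17; seller burden = 34 − 558/17 = 20/17.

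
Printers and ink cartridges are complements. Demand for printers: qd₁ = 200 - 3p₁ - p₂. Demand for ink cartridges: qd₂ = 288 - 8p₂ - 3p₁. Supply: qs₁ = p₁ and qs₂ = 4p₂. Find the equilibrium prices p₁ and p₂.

Market 1: 200 - 3p₁ - p₂ = p₁ → 4p₁ + p₂ = 200.
Market 2: 12p₂ + 3p₁ = 288.
Eliminating p₂: 12×(1) − 1×(2) gives 45p₁ = 2112, so p₁ = 704/15.
Back-substitute into (2): p₂ = (288 − 3×704/15) / 12 = 184/15.

p₁ = 704/15, p₂ = 184/15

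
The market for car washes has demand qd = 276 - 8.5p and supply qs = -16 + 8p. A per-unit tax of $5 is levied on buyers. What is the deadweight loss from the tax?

Deadweight loss = 1700/33

Pre-tax equilibrium: p* = 584/33, q* = 4144/33.
Tax on buyers shifts demand to qd = 276 − 8.5(p + 5) = 233.5 - 8.5p.
233.5 - 8.5p = -16 + 8p gives seller price ps = 499/33; buyers pay pb = 499/33 + 5 = 664/33.
New quantity: q = 276 − 8.5(664/33) = 3464/33.
DWL = ½ × 5 × (4144/33 − 3464/33) = 1700/33.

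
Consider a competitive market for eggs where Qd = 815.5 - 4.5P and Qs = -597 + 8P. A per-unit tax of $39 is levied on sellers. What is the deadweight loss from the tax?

Deadweight loss = 2190.24

Pre-tax equilibrium: P* = 113, Q* = 307.
Tax on sellers shifts supply to Qs = -597 + 8(P − 39) = -909 + 8P.
815.5 - 4.5P = -909 + 8P gives buyer price Pb = 137.96; sellers receive Ps = 137.96 − 39 = 98.96.
New quantity: Q = 815.5 − 4.5(137.96) = 194.68.
DWL = ½ × 39 × (307 − 194.68) = 2190.24.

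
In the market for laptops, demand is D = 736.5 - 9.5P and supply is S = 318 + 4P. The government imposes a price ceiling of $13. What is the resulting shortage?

Equilibrium price would be P* = 31, so the ceiling at 13 binds.
At P = 13: D = 736.5 − 9.5(13) = 613, S = 318 + 4(13) = 370.
Shortage = 613 − 370 = 243.

Shortage = 243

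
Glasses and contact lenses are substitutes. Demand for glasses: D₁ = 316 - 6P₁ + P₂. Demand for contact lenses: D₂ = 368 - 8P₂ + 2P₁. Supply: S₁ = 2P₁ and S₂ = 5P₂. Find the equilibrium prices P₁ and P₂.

P₁ = 746/17, P₂ = 596/17

Market 1: 316 - 6P₁ + P₂ = 2P₁ → 8P₁ - P₂ = 316.
Market 2: 13P₂ - 2P₁ = 368.
Eliminating P₂: 13×(1) + 1×(2) gives 102P₁ = 4476, so P₁ = 746/17.
Back-substitute into (2): P₂ = (368 + 2×746/17) / 13 = 596/17.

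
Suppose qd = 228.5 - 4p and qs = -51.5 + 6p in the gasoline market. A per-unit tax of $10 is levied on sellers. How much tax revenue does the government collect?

Pre-tax equilibrium: p* = 28, q* = 116.5.
Tax on sellers shifts supply to qs = -51.5 + 6(p − 10) = -111.5 + 6p.
228.5 - 4p = -111.5 + 6p gives buyer price pb = 34; sellers receive ps = 34 − 10 = 24.
New quantity: q = 228.5 − 4(34) = 92.5.
Revenue = 10 × 92.5 = 925.

Tax revenue = 925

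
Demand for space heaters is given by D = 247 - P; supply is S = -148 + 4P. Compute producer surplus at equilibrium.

Equilibrium: 247 - P = -148 + 4P gives P* = 79, Q* = 168.
Supply starts at P = 37 (where S = 0).
PS = ½(79 − 37)(168) = 3528.

Producer surplus = 3528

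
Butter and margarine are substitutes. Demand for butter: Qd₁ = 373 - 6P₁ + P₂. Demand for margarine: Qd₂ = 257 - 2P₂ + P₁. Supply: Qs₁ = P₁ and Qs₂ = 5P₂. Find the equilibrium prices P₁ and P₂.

P₁ = 59.75, P₂ = 45.25

Market 1: 373 - 6P₁ + P₂ = P₁ → 7P₁ - P₂ = 373.
Market 2: 7P₂ - P₁ = 257.
Eliminating P₂: 7×(1) + 1×(2) gives 48P₁ = 2868, so P₁ = 59.75.
Back-substitute into (2): P₂ = (257 + 1×59.75) / 7 = 45.25.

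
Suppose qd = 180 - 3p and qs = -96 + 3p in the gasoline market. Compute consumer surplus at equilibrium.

Consumer surplus = 294

Equilibrium: 180 - 3p = -96 + 3p gives p* = 46, q* = 42.
Demand choke price (qd = 0): p = 60.
CS = ½(60 − 46)(42) = 294.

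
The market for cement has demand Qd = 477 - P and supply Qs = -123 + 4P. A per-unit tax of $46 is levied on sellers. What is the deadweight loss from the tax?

Deadweight loss = 846.4

Pre-tax equilibrium: P* = 120, Q* = 357.
Tax on sellers shifts supply to Qs = -123 + 4(P − 46) = -307 + 4P.
477 - P = -307 + 4P gives buyer price Pb = 156.8; sellers receive Ps = 156.8 − 46 = 110.8.
New quantity: Q = 477 − 1(156.8) = 320.2.
DWL = ½ × 46 × (357 − 320.2) = 846.4.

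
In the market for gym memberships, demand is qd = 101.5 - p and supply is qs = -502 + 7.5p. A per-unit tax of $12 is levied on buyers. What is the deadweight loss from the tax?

Pre-tax equilibrium: p* = 71, q* = 30.5.
Tax on buyers shifts demand to qd = 101.5 − 1(p + 12) = 89.5 - p.
89.5 - p = -502 + 7.5p gives seller price ps = 1183/17; buyers pay pb = 1183/17 + 12 = 1387/17.
New quantity: q = 101.5 − 1(1387/17) = 677/34.
DWL = ½ × 12 × (30.5 − 677/34) = 1080/17.

Deadweight loss = 1080/17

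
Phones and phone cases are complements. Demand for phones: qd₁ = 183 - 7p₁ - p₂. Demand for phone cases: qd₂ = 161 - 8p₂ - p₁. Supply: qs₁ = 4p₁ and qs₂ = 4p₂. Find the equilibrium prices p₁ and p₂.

p₁ = 2035/131, p₂ = 1588/131

Market 1: 183 - 7p₁ - p₂ = 4p₁ → 11p₁ + p₂ = 183.
Market 2: 12p₂ + p₁ = 161.
Eliminating p₂: 12×(1) − 1×(2) gives 131p₁ = 2035, so p₁ = 2035/131.
Back-substitute into (2): p₂ = (161 − 1×2035/131) / 12 = 1588/131.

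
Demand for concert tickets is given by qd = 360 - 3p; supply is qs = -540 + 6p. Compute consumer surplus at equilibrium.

Consumer surplus = 600

Equilibrium: 360 - 3p = -540 + 6p gives p* = 100, q* = 60.
Demand choke price (qd = 0): p = 120.
CS = ½(120 − 100)(60) = 600.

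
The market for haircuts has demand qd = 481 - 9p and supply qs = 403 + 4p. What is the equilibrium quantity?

q* = 427

Set qd = qs: 481 - 9p = 403 + 4p.
78 = 13p, so p* = 6.
q* = 481 − 9(6) = 427.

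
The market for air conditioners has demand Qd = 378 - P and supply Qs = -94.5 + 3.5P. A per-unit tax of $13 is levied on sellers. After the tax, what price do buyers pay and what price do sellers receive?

Pre-tax equilibrium: P* = 105, Q* = 273.
Tax on sellers shifts supply to Qs = -94.5 + 3.5(P − 13) = -140 + 3.5P.
378 - P = -140 + 3.5P gives buyer price Pb = 1036/9; sellers receive Ps = 1036/9 − 13 = 919/9.
New quantity: Q = 378 − 1(1036/9) = 2366/9.

Buyers pay 1036/9, sellers receive 919/9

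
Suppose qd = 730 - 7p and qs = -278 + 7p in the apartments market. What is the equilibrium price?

p* = 72

Set qd = qs: 730 - 7p = -278 + 7p.
1008 = 14p, so p* = 72.
q* = 730 − 7(72) = 226.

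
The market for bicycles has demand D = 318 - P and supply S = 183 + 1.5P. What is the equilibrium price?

P* = 54

Set D = S: 318 - P = 183 + 1.5P.
135 = 2.5P, so P* = 54.
Q* = 318 − 1(54) = 264.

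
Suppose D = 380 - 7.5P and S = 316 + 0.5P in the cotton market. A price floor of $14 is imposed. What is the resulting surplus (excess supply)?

Equilibrium price would be P* = 8, so the floor at 14 binds.
At P = 14: D = 275, S = 323.
Surplus = 323 − 275 = 48.

Surplus = 48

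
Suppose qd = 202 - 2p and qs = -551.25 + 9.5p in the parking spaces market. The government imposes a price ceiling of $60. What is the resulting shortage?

Equilibrium price would be p* = 65.5, so the ceiling at 60 binds.
At p = 60: qd = 202 − 2(60) = 82, qs = -551.25 + 9.5(60) = 18.75.
Shortage = 82 − 18.75 = 63.25.

Shortage = 63.25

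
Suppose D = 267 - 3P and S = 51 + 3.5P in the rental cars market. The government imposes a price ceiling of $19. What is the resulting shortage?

Equilibrium price would be P* = 432/13, so the ceiling at 19 binds.
At P = 19: D = 267 − 3(19) = 210, S = 51 + 3.5(19) = 117.5.
Shortage = 210 − 117.5 = 92.5.

Shortage = 92.5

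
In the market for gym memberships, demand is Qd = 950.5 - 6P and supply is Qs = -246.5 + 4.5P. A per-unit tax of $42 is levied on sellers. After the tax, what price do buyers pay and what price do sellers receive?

Buyers pay $132, sellers receive $90

Pre-tax equilibrium: P* = 114, Q* = 266.5.
Tax on sellers shifts supply to Qs = -246.5 + 4.5(P − 42) = -435.5 + 4.5P.
950.5 - 6P = -435.5 + 4.5P gives buyer price Pb = 132; sellers receive Ps = 132 − 42 = 90.
New quantity: Q = 950.5 − 6(132) = 158.5.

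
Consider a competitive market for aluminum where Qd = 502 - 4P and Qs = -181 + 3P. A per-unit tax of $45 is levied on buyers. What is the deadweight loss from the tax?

Deadweight loss = 12150/7

Pre-tax equilibrium: P* = 683/7, Q* = 782/7.
Tax on buyers shifts demand to Qd = 502 − 4(P + 45) = 322 - 4P.
322 - 4P = -181 + 3P gives seller price Ps = 503/7; buyers pay Pb = 503/7 + 45 = 818/7.
New quantity: Q = 502 − 4(818/7) = 242/7.
DWL = ½ × 45 × (782/7 − 242/7) = 12150/7.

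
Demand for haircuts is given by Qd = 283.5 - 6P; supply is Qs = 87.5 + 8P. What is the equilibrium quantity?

Set Qd = Qs: 283.5 - 6P = 87.5 + 8P.
196 = 14P, so P* = 14.
Q* = 283.5 − 6(14) = 199.5.

Q* = 199.5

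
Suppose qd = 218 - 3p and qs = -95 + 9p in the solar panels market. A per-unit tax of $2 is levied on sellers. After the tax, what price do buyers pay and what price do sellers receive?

Pre-tax equilibrium: p* = 313/12, q* = 139.75.
Tax on sellers shifts supply to qs = -95 + 9(p − 2) = -113 + 9p.
218 - 3p = -113 + 9p gives buyer price pb = 331/12; sellers receive ps = 331/12 − 2 = 307/12.
New quantity: q = 218 − 3(331/12) = 135.25.

Buyers pay 331/12, sellers receive 307/12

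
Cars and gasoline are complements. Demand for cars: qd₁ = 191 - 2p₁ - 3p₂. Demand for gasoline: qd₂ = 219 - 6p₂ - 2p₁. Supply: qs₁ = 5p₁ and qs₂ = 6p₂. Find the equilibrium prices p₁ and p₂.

Market 1: 191 - 2p₁ - 3p₂ = 5p₁ → 7p₁ + 3p₂ = 191.
Market 2: 12p₂ + 2p₁ = 219.
Eliminating p₂: 12×(1) − 3×(2) gives 78p₁ = 1635, so p₁ = 545/26.
Back-substitute into (2): p₂ = (219 − 2×545/26) / 12 = 1151/78.

p₁ = 545/26, p₂ = 1151/78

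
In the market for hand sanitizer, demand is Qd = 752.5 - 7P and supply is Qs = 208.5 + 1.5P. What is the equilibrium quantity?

Q* = 304.5

Set Qd = Qs: 752.5 - 7P = 208.5 + 1.5P.
544 = 8.5P, so P* = 64.
Q* = 752.5 − 7(64) = 304.5.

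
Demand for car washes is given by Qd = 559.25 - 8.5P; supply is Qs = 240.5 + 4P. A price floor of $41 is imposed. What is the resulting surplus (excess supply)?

Equilibrium price would be P* = 25.5, so the floor at 41 binds.
At P = 41: Qd = 210.75, Qs = 404.5.
Surplus = 404.5 − 210.75 = 193.75.

Surplus = 193.75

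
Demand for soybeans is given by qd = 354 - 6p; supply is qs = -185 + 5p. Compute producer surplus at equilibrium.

Equilibrium: 354 - 6p = -185 + 5p gives p* = 49, q* = 60.
Supply starts at p = 37 (where qs = 0).
PS = ½(49 − 37)(60) = 360.

Producer surplus = 360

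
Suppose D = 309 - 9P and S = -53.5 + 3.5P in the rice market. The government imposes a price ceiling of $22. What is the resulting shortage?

Shortage = 87.5

Equilibrium price would be P* = 29, so the ceiling at 22 binds.
At P = 22: D = 309 − 9(22) = 111, S = -53.5 + 3.5(22) = 23.5.
Shortage = 111 − 23.5 = 87.5.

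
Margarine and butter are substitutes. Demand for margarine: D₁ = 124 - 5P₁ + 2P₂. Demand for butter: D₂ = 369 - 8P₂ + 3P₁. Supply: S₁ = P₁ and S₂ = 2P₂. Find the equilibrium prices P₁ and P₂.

Market 1: 124 - 5P₁ + 2P₂ = P₁ → 6P₁ - 2P₂ = 124.
Market 2: 10P₂ - 3P₁ = 369.
Eliminating P₂: 10×(1) + 2×(2) gives 54P₁ = 1978, so P₁ = 989/27.
Back-substitute into (2): P₂ = (369 + 3×989/27) / 10 = 431/9.

P₁ = 989/27, P₂ = 431/9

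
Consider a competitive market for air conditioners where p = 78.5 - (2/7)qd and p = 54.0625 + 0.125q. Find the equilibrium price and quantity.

p* = 61.5, q* = 59.5

Set the two price expressions equal: 78.5 - (2/7)q = 54.0625 + 0.125q.
24.4375 = (23/56)q, so q* = 59.5.
p* = 78.5 − (2/7)(59.5) = 61.5.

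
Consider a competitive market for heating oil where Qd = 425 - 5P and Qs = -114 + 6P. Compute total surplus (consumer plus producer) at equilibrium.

Total surplus = 5940

Equilibrium: 425 - 5P = -114 + 6P gives P* = 49, Q* = 180.
Demand choke price: P = 85; supply starts at P = 19.
CS = ½(85 − 49)(180) = 3240; PS = ½(49 − 19)(180) = 2700.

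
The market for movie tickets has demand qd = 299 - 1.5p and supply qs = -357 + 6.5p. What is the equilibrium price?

p* = 82

Set qd = qs: 299 - 1.5p = -357 + 6.5p.
656 = 8p, so p* = 82.
q* = 299 − 1.5(82) = 176.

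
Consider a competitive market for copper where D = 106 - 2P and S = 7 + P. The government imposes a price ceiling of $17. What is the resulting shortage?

Equilibrium price would be P* = 33, so the ceiling at 17 binds.
At P = 17: D = 106 − 2(17) = 72, S = 7 + 1(17) = 24.
Shortage = 72 − 24 = 48.

Shortage = 48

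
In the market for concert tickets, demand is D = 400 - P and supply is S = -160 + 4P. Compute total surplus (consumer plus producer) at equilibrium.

Total surplus = 51840

Equilibrium: 400 - P = -160 + 4P gives P* = 112, Q* = 288.
Demand choke price: P = 400; supply starts at P = 40.
CS = ½(400 − 112)(288) = 41472; PS = ½(112 − 40)(288) = 10368.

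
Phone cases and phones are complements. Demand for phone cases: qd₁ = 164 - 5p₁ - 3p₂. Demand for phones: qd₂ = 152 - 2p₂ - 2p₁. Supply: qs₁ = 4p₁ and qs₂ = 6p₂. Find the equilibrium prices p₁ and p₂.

p₁ = 428/33, p₂ = 520/33

Market 1: 164 - 5p₁ - 3p₂ = 4p₁ → 9p₁ + 3p₂ = 164.
Market 2: 8p₂ + 2p₁ = 152.
Eliminating p₂: 8×(1) − 3×(2) gives 66p₁ = 856, so p₁ = 428/33.
Back-substitute into (2): p₂ = (152 − 2×428/33) / 8 = 520/33.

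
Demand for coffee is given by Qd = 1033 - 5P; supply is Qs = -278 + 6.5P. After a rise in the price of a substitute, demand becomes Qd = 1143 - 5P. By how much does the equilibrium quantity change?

Original equilibrium: P* = 114, Q* = 463.
New equilibrium: 1143 - 5P = -278 + 6.5P, so 1421 = 11.5P and P' = 2842/23; Q' = 1143 − 5(2842/23) = 12079/23.
Change in quantity: 12079/23 − 463 = 1430/23.

ΔQ = 1430/23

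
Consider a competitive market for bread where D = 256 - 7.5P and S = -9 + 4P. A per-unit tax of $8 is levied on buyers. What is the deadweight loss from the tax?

Deadweight loss = 1920/23

Pre-tax equilibrium: P* = 530/23, Q* = 1913/23.
Tax on buyers shifts demand to D = 256 − 7.5(P + 8) = 196 - 7.5P.
196 - 7.5P = -9 + 4P gives seller price Ps = 410/23; buyers pay Pb = 410/23 + 8 = 594/23.
New quantity: Q = 256 − 7.5(594/23) = 1433/23.
DWL = ½ × 8 × (1913/23 − 1433/23) = 1920/23.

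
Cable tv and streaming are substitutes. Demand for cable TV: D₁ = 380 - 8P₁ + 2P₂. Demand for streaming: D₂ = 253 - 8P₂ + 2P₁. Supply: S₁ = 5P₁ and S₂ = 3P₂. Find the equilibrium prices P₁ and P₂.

P₁ = 4686/139, P₂ = 4049/139

Market 1: 380 - 8P₁ + 2P₂ = 5P₁ → 13P₁ - 2P₂ = 380.
Market 2: 11P₂ - 2P₁ = 253.
Eliminating P₂: 11×(1) + 2×(2) gives 139P₁ = 4686, so P₁ = 4686/139.
Back-substitute into (2): P₂ = (253 + 2×4686/139) / 11 = 4049/139.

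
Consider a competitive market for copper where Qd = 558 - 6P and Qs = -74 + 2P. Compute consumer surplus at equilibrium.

Equilibrium: 558 - 6P = -74 + 2P gives P* = 79, Q* = 84.
Demand choke price (Qd = 0): P = 93.
CS = ½(93 − 79)(84) = 588.

Consumer surplus = 588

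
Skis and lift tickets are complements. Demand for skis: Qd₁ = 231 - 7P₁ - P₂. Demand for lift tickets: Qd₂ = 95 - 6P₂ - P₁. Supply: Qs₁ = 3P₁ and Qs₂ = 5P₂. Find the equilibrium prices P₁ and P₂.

P₁ = 2446/109, P₂ = 719/109

Market 1: 231 - 7P₁ - P₂ = 3P₁ → 10P₁ + P₂ = 231.
Market 2: 11P₂ + P₁ = 95.
Eliminating P₂: 11×(1) − 1×(2) gives 109P₁ = 2446, so P₁ = 2446/109.
Back-substitute into (2): P₂ = (95 − 1×2446/109) / 11 = 719/109.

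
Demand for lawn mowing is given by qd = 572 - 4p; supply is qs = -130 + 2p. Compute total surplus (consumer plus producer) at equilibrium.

Equilibrium: 572 - 4p = -130 + 2p gives p* = 117, q* = 104.
Demand choke price: p = 143; supply starts at p = 65.
CS = ½(143 − 117)(104) = 1352; PS = ½(117 − 65)(104) = 2704.

Total surplus = 4056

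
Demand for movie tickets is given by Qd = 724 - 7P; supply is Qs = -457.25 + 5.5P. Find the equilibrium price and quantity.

Set Qd = Qs: 724 - 7P = -457.25 + 5.5P.
1181.25 = 12.5P, so P* = 94.5.
Q* = 724 − 7(94.5) = 62.5.

P* = 94.5, Q* = 62.5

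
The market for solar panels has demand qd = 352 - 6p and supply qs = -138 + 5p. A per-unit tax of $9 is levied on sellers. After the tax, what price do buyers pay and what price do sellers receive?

Buyers pay 535/11, sellers receive 436/11

Pre-tax equilibrium: p* = 490/11, q* = 932/11.
Tax on sellers shifts supply to qs = -138 + 5(p − 9) = -183 + 5p.
352 - 6p = -183 + 5p gives buyer price pb = 535/11; sellers receive ps = 535/11 − 9 = 436/11.
New quantity: q = 352 − 6(535/11) = 662/11.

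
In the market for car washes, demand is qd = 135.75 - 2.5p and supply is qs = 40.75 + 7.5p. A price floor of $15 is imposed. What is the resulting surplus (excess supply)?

Equilibrium price would be p* = 9.5, so the floor at 15 binds.
At p = 15: qd = 98.25, qs = 153.25.
Surplus = 153.25 − 98.25 = 55.

Surplus = 55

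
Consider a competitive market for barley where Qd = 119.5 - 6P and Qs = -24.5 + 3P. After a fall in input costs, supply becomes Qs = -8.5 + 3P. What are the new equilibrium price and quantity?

Original equilibrium: P* = 16, Q* = 23.5.
New equilibrium: 119.5 - 6P = -8.5 + 3P, so 128 = 9P and P' = 128/9; Q' = 119.5 − 6(128/9) = 205/6.

P' = 128/9, Q' = 205/6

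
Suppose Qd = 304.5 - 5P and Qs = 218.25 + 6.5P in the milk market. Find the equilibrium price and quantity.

P* = 7.5, Q* = 267

Set Qd = Qs: 304.5 - 5P = 218.25 + 6.5P.
86.25 = 11.5P, so P* = 7.5.
Q* = 304.5 − 5(7.5) = 267.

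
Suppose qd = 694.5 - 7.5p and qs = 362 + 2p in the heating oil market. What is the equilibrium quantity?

Set qd = qs: 694.5 - 7.5p = 362 + 2p.
332.5 = 9.5p, so p* = 35.
q* = 694.5 − 7.5(35) = 432.

q* = 432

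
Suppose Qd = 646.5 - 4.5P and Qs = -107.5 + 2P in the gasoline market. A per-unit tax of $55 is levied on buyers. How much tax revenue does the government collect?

Pre-tax equilibrium: P* = 116, Q* = 124.5.
Tax on buyers shifts demand to Qd = 646.5 − 4.5(P + 55) = 399 - 4.5P.
399 - 4.5P = -107.5 + 2P gives seller price Ps = 1013/13; buyers pay Pb = 1013/13 + 55 = 1728/13.
New quantity: Q = 646.5 − 4.5(1728/13) = 1257/26.
Revenue = 55 × 1257/26 = 69135/26.

Tax revenue = 69135/26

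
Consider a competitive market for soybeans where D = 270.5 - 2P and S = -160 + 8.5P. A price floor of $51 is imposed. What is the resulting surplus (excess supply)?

Surplus = 105

Equilibrium price would be P* = 41, so the floor at 51 binds.
At P = 51: D = 168.5, S = 273.5.
Surplus = 273.5 − 168.5 = 105.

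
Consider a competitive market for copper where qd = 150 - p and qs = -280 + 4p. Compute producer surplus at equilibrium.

Equilibrium: 150 - p = -280 + 4p gives p* = 86, q* = 64.
Supply starts at p = 70 (where qs = 0).
PS = ½(86 − 70)(64) = 512.

Producer surplus = 512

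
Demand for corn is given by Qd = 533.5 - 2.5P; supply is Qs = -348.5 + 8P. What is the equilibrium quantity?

Set Qd = Qs: 533.5 - 2.5P = -348.5 + 8P.
882 = 10.5P, so P* = 84.
Q* = 533.5 − 2.5(84) = 323.5.

Q* = 323.5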